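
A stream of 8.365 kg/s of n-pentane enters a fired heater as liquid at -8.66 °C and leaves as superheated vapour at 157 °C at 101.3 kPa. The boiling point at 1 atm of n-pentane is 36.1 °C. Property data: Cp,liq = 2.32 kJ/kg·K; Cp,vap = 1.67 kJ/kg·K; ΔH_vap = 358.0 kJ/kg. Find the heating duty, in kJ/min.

Q = 333000 kJ/min

liquid -8.66→36.1 °C: 103.84 kJ/kg
vaporisation at 36.1 °C: 358 kJ/kg
vapour 36.1→157 °C: 201.9 kJ/kg
Δh = 103.84 + 358 + 201.9 = 663.75 kJ/kg
Q = ṁ·Δh = 8.365 kg/s × 663.75 kJ/kg = 5552.2 kJ/s
|Q| = 5552.2 kW = 333130 kJ/min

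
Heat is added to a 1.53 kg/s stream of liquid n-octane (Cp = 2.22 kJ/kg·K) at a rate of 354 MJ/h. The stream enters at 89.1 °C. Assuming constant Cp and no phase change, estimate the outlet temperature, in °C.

T_out = 118 °C

Q = 354 MJ/h = 98.333 kJ/s
ΔT = Q/(ṁ·Cp) = 98.333/(1.53×2.22) = 28.951 K
T_out = 89.1 + 28.951 = 118.05 °C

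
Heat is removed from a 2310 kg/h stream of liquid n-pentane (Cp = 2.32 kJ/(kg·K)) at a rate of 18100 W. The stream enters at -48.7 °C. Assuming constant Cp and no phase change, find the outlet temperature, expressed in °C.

T_out = -60.9 °C

Q = 18100 W = 65160 kJ/h
ΔT = Q/(ṁ·Cp) = 65160/(2310×2.32) = 12.159 K
T_out = -48.7 − 12.159 = -60.859 °C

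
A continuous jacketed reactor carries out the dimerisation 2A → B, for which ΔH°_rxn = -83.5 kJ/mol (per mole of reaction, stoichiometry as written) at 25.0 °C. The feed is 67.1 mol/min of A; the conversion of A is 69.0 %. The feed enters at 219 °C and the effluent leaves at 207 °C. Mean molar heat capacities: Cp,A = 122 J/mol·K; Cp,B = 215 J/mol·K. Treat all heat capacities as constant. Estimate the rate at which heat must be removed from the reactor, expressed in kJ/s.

Q_out = 35.9 kJ/s

Extent of reaction ξ = 0.690 × 67.1 / 2 = 23.149 mol/min
Reaction term: ξ·ΔH°_rxn = 23.149 × -83.5 = -1933 kJ/min
Sensible, feed 219→25 °C: -1588.1 kJ/min
Outlet flows (mol/min): A 20.801, B 23.149
Sensible, products 25→207 °C: 1367.7 kJ/min
Q = ΔH = -2153.4 kJ/min = -35.89 kW
Heat removed = 35.89 kJ/s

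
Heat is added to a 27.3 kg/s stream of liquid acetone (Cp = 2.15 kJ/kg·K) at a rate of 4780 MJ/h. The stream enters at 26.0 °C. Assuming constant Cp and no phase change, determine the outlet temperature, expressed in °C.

Q = 4780 MJ/h = 1327.8 kJ/s
ΔT = Q/(ṁ·Cp) = 1327.8/(27.3×2.15) = 22.622 K
T_out = 26.0 + 22.622 = 48.622 °C

T_out = 48.6 °C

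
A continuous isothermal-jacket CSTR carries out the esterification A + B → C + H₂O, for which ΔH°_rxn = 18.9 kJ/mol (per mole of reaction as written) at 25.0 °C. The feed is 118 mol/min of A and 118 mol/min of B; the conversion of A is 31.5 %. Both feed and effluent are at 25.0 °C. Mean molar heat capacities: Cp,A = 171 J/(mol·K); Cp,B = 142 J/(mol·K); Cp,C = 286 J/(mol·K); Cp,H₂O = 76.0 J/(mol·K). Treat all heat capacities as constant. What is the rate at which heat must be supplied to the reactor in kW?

Q_in = 11.7 kW

Extent of reaction ξ = 0.315 × 118 = 37.17 mol/min
Reaction term: ξ·ΔH°_rxn = 37.17 × 18.9 = 702.51 kJ/min
Q = ΔH = 702.51 kJ/min = 11.709 kW
Heat supplied = 11.709 kW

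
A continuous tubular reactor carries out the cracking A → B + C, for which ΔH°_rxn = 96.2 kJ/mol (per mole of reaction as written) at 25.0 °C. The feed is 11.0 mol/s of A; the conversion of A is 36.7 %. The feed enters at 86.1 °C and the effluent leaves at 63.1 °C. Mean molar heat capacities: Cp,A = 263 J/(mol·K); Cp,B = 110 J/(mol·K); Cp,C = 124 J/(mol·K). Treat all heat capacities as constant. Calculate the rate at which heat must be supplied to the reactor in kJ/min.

Q_in = 19000 kJ/min

Extent of reaction ξ = 0.367 × 11.0 = 4.037 mol/s
Reaction term: ξ·ΔH°_rxn = 4.037 × 96.2 = 388.36 kJ/s
Sensible, feed 86.1→25 °C: -176.76 kJ/s
Outlet flows (mol/s): A 6.963, B 4.037, C 4.037
Sensible, products 25→63.1 °C: 105.76 kJ/s
Q = ΔH = 317.36 kJ/s = 317.36 kW
Heat supplied = 19042 kJ/min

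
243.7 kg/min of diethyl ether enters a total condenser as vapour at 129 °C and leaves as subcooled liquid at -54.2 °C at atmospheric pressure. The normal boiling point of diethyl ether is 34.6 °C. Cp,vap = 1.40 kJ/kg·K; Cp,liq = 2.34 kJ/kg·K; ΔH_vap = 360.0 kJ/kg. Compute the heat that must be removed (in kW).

Q_c = 2840 kW

vapour 129→34.6 °C: -132.16 kJ/kg
condensation at 34.6 °C: -360 kJ/kg
liquid 34.6→-54.2 °C: -207.79 kJ/kg
Δh = -132.16 + -360 + -207.79 = -699.95 kJ/kg
Q = ṁ·Δh = 243.7 kg/min × -699.95 kJ/kg = -170580 kJ/min
|Q| = 2843 kW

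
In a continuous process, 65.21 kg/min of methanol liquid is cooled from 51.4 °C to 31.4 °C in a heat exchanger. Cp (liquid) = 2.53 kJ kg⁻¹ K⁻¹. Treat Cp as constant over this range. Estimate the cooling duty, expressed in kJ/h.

Q_c = 198000 kJ/h

Q = ṁ·Cp·ΔT = 65.21 × 2.53 × (31.4 − 51.4) = -3299.6 kJ/min
Converting: 3299.6 / 60 s = 54.994 kW
Cooling duty = 197980 kJ/h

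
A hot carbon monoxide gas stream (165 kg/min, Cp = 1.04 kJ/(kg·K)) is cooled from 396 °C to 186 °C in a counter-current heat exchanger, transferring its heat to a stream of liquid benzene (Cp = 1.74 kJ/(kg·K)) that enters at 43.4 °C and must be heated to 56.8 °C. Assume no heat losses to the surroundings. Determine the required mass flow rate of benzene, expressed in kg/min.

ṁ_c = 1550 kg/min

Heat released by hot stream: Q = 165 × 1.04 × (396 − 186) = 36036 kJ/min
Energy balance on cold side (adiabatic exchanger): Q = ṁ_c·Cp_c·(T_c,out − T_c,in)
ṁ_c = 36036 / [1.74 × (56.8 − 43.4)] = 1545.5 kg/min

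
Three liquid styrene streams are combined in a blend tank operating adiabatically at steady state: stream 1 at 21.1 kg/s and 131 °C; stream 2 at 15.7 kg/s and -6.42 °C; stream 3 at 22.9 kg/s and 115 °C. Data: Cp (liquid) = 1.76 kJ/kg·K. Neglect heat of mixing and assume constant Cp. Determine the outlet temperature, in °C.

T_out = 88.7 °C

Adiabatic, steady state ⇒ Σ ṁᵢCp,ᵢ(T_out − Tᵢ) = 0
Σ ṁᵢCp,ᵢTᵢ = 21.1×1.76×131 + 15.7×1.76×-6.42 + 22.9×1.76×115 = 9322.4
Σ ṁᵢCp,ᵢ = 21.1×1.76 + 15.7×1.76 + 22.9×1.76 = 105.07
T_out = 9322.4 / 105.07 = 88.724 °C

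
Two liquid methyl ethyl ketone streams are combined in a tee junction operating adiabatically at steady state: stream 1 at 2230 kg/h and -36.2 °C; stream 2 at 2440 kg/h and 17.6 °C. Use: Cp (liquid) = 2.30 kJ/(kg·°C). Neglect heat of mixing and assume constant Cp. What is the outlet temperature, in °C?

T_out = -8.09 °C

Energy balance with Q = 0: Σ ṁᵢCp,ᵢ(T_out − Tᵢ) = 0
T_out = Σ ṁᵢCp,ᵢTᵢ / Σ ṁᵢCp,ᵢ
      = -86899 / 10741 = -8.0904 °C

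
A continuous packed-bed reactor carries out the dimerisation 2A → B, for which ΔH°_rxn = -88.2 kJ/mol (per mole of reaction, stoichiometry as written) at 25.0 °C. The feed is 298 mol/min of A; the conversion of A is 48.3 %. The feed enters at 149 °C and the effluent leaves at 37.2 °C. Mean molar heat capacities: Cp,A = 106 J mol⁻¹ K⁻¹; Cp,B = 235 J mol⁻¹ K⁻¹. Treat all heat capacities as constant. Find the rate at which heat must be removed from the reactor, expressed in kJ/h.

Extent of reaction ξ = 0.483 × 298 / 2 = 71.967 mol/min
Reaction term: ξ·ΔH°_rxn = 71.967 × -88.2 = -6347.5 kJ/min
Sensible, feed 149→25 °C: -3916.9 kJ/min
Outlet flows (mol/min): A 154.07, B 71.967
Sensible, products 25→37.2 °C: 405.57 kJ/min
Q = ΔH = -9858.8 kJ/min = -164.31 kW
Heat removed = 591530 kJ/h

Q_out = 592000 kJ/h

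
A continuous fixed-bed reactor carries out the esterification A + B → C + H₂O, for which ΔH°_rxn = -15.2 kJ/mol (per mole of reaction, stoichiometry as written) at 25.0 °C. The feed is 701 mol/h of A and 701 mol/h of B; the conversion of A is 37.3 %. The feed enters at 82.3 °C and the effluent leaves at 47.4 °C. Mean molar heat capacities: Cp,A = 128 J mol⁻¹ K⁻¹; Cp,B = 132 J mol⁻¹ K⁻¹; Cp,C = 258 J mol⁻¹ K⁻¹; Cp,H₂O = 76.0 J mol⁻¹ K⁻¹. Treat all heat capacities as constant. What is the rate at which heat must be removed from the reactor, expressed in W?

Q_out = 2750 W

Extent of reaction ξ = 0.373 × 701 = 261.47 mol/h
Reaction term: ξ·ΔH°_rxn = 261.47 × -15.2 = -3974.4 kJ/h
Sensible, feed 82.3→25 °C: -10443 kJ/h
Outlet flows (mol/h): A 439.53, B 439.53, C 261.47, H₂O 261.47
Sensible, products 25→47.4 °C: 4516 kJ/h
Q = ΔH = -9901.8 kJ/h = -2.7505 kW
Heat removed = 2750.5 W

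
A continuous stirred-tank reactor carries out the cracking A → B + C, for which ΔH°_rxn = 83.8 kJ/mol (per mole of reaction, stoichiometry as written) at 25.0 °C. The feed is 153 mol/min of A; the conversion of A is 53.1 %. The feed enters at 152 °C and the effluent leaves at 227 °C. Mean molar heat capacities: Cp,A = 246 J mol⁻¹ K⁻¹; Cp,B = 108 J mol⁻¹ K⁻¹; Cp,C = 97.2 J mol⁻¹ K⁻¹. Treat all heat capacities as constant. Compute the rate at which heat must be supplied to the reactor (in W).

Q_in = 149000 W

Extent of reaction ξ = 0.531 × 153 = 81.243 mol/min
Reaction term: ξ·ΔH°_rxn = 81.243 × 83.8 = 6808.2 kJ/min
Sensible, feed 152→25 °C: -4780 kJ/min
Outlet flows (mol/min): A 71.757, B 81.243, C 81.243
Sensible, products 25→227 °C: 6933.3 kJ/min
Q = ΔH = 8961.4 kJ/min = 149.36 kW
Heat supplied = 149360 W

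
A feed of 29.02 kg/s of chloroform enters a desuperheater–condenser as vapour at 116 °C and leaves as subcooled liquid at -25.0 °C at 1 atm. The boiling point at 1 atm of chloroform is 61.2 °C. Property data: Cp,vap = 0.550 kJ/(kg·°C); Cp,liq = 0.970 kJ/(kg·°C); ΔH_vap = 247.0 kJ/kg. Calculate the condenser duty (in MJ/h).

Q_c = 37700 MJ/h

vapour 116→61.2 °C: -30.14 kJ/kg
condensation at 61.2 °C: -247 kJ/kg
liquid 61.2→-25.0 °C: -83.614 kJ/kg
Δh = -30.14 + -247 + -83.614 = -360.75 kJ/kg
Q = ṁ·Δh = 29.02 kg/s × -360.75 kJ/kg = -10469 kJ/s
|Q| = 10469 kW = 37689 MJ/h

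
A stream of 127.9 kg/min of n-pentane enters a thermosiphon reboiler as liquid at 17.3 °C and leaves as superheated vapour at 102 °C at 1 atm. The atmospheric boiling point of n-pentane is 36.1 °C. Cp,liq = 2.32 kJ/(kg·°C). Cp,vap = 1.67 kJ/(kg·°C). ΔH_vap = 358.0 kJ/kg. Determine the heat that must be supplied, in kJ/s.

liquid 17.3→36.1 °C: 43.616 kJ/kg
vaporisation at 36.1 °C: 358 kJ/kg
vapour 36.1→102 °C: 110.05 kJ/kg
Δh = 43.616 + 358 + 110.05 = 511.67 kJ/kg
Q = ṁ·Δh = 127.9 kg/min × 511.67 kJ/kg = 65442 kJ/min
|Q| = 1090.7 kW

Q = 1090 kJ/s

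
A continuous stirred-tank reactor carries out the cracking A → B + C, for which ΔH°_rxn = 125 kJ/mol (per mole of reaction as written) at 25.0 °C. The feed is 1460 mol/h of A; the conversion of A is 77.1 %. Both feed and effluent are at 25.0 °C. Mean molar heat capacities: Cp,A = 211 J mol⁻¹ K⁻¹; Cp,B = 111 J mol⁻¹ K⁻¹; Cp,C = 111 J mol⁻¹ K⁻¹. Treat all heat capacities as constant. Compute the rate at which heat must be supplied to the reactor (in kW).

Extent of reaction ξ = 0.771 × 1460 = 1125.7 mol/h
Reaction term: ξ·ΔH°_rxn = 1125.7 × 125 = 140710 kJ/h
Q = ΔH = 140710 kJ/h = 39.085 kW
Heat supplied = 39.085 kW

Q_in = 39.1 kW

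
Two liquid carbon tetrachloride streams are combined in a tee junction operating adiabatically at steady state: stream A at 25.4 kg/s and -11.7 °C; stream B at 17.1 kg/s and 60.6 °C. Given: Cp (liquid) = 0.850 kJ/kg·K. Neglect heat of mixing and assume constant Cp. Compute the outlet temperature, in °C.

Adiabatic, steady state ⇒ Σ ṁᵢCp,ᵢ(T_out − Tᵢ) = 0
T_out = Σ ṁᵢCp,ᵢTᵢ / Σ ṁᵢCp,ᵢ
      = 628.22 / 36.125 = 17.39 °C

T_out = 17.4 °C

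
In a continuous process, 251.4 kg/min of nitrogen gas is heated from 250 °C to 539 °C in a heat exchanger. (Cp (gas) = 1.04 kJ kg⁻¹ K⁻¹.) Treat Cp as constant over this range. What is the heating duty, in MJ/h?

Q = 4530 MJ/h

Q = ṁ·Cp·ΔT = 251.4 × 1.04 × (539 − 250) = 75561 kJ/min
Converting: 75561 / 60 s = 1259.3 kW
Heating duty = 4533.6 MJ/h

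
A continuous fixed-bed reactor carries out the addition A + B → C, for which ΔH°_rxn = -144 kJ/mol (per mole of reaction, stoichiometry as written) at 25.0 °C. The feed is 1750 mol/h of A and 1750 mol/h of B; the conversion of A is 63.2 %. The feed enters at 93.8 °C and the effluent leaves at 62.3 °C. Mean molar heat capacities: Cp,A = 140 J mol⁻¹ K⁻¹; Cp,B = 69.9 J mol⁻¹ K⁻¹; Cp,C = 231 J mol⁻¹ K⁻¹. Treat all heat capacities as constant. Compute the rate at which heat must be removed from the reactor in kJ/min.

Extent of reaction ξ = 0.632 × 1750 = 1106 mol/h
Reaction term: ξ·ΔH°_rxn = 1106 × -144 = -159260 kJ/h
Sensible, feed 93.8→25 °C: -25272 kJ/h
Outlet flows (mol/h): A 644, B 644, C 1106
Sensible, products 25→62.3 °C: 14572 kJ/h
Q = ΔH = -169960 kJ/h = -47.212 kW
Heat removed = 2832.7 kJ/min

Q_out = 2830 kJ/min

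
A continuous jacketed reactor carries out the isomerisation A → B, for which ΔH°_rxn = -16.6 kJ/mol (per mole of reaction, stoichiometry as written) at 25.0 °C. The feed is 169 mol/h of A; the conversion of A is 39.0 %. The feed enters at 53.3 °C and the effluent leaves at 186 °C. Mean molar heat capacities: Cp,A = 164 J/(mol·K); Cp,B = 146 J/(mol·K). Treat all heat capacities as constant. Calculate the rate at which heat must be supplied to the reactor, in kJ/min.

Extent of reaction ξ = 0.390 × 169 = 65.91 mol/h
Reaction term: ξ·ΔH°_rxn = 65.91 × -16.6 = -1094.1 kJ/h
Sensible, feed 53.3→25 °C: -784.36 kJ/h
Outlet flows (mol/h): A 103.09, B 65.91
Sensible, products 25→186 °C: 4271.3 kJ/h
Q = ΔH = 2392.8 kJ/h = 0.66467 kW
Heat supplied = 39.88 kJ/min

Q_in = 39.9 kJ/min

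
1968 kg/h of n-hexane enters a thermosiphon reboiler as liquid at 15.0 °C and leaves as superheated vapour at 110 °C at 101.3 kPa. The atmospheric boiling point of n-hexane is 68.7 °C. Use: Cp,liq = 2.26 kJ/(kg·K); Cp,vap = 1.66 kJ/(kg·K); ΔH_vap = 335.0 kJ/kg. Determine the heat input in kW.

liquid 15.0→68.7 °C: 121.36 kJ/kg
vaporisation at 68.7 °C: 335 kJ/kg
vapour 68.7→110 °C: 68.558 kJ/kg
Δh = 121.36 + 335 + 68.558 = 524.92 kJ/kg
Q = ṁ·Δh = 1968 kg/h × 524.92 kJ/kg = 1.033e+06 kJ/h
|Q| = 286.96 kW

Q = 287 kW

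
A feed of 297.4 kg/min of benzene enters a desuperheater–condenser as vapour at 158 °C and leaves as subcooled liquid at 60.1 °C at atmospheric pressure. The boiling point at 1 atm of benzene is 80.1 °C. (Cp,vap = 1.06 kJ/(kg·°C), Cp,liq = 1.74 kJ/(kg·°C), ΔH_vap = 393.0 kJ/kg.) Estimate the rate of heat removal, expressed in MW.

vapour 158→80.1 °C: -82.574 kJ/kg
condensation at 80.1 °C: -393 kJ/kg
liquid 80.1→60.1 °C: -34.8 kJ/kg
Δh = -82.574 + -393 + -34.8 = -510.37 kJ/kg
Q = ṁ·Δh = 297.4 kg/min × -510.37 kJ/kg = -151790 kJ/min
|Q| = 2529.8 kW = 2.5298 MW

Q_c = 2.53 MW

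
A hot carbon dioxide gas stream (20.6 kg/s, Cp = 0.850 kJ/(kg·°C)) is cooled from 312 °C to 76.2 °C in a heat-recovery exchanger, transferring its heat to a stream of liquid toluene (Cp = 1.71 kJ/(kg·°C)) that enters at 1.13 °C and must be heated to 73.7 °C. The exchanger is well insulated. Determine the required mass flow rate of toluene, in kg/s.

ṁ_c = 33.3 kg/s

Heat released by hot stream: Q = 20.6 × 0.850 × (312 − 76.2) = 4128.9 kJ/s
Energy balance on cold side (adiabatic exchanger): Q = ṁ_c·Cp_c·(T_c,out − T_c,in)
ṁ_c = 4128.9 / [1.71 × (73.7 − 1.13)] = 33.272 kg/s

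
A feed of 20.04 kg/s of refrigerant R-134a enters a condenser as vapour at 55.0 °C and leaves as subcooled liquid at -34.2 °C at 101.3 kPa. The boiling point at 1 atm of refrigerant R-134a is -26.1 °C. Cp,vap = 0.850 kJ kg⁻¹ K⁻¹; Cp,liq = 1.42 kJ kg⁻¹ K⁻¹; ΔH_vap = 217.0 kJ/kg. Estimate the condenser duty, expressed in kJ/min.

Q_c = 358000 kJ/min

vapour 55.0→-26.1 °C: -68.935 kJ/kg
condensation at -26.1 °C: -217 kJ/kg
liquid -26.1→-34.2 °C: -11.502 kJ/kg
Δh = -68.935 + -217 + -11.502 = -297.44 kJ/kg
Q = ṁ·Δh = 20.04 kg/s × -297.44 kJ/kg = -5960.6 kJ/s
|Q| = 5960.6 kW = 357640 kJ/min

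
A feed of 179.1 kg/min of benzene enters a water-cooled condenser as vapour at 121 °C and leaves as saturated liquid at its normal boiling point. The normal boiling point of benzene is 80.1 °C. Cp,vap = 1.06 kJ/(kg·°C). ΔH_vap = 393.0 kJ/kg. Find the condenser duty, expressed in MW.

Q_c = 1.30 MW

vapour 121→80.1 °C: -43.354 kJ/kg
condensation at 80.1 °C: -393 kJ/kg
Δh = -43.354 + -393 = -436.35 kJ/kg
Q = ṁ·Δh = 179.1 kg/min × -436.35 kJ/kg = -78151 kJ/min
|Q| = 1302.5 kW = 1.3025 MW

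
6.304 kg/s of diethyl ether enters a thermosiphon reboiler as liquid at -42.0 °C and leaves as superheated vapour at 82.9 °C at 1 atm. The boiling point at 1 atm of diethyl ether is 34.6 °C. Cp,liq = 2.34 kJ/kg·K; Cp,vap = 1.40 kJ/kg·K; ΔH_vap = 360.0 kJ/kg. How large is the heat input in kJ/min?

liquid -42.0→34.6 °C: 179.24 kJ/kg
vaporisation at 34.6 °C: 360 kJ/kg
vapour 34.6→82.9 °C: 67.62 kJ/kg
Δh = 179.24 + 360 + 67.62 = 606.86 kJ/kg
Q = ṁ·Δh = 6.304 kg/s × 606.86 kJ/kg = 3825.7 kJ/s
|Q| = 3825.7 kW = 229540 kJ/min

Q = 230000 kJ/min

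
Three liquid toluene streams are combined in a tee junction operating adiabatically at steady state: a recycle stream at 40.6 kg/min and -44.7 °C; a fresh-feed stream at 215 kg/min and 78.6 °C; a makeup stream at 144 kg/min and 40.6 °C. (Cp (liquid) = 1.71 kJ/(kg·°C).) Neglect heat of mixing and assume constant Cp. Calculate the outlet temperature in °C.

T_out = 52.4 °C

Energy balance with Q = 0: Σ ṁᵢCp,ᵢ(T_out − Tᵢ) = 0
Σ ṁᵢCp,ᵢTᵢ = 40.6×1.71×-44.7 + 215×1.71×78.6 + 144×1.71×40.6 = 35791
Σ ṁᵢCp,ᵢ = 40.6×1.71 + 215×1.71 + 144×1.71 = 683.32
T_out = 35791 / 683.32 = 52.379 °C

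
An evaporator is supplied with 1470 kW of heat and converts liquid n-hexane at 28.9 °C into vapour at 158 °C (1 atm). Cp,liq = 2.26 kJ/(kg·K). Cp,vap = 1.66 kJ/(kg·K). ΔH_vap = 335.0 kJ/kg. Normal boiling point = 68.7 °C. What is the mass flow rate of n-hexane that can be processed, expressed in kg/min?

Δh = 2.26×(68.7−28.9) + 335.0 + 1.66×(158−68.7) = 573.19 kJ/kg
Q = 1470 kW = 1470 kJ/s = 88200 kJ/min
ṁ = Q/Δh = 88200 / 573.19 = 153.88 kg/min

ṁ = 154 kg/min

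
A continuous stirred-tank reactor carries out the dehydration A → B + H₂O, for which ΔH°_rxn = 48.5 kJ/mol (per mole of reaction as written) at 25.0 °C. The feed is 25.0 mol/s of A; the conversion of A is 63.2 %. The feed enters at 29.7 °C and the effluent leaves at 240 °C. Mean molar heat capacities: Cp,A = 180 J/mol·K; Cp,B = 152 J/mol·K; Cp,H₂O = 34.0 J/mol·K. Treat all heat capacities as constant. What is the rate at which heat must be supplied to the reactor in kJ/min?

Extent of reaction ξ = 0.632 × 25.0 = 15.8 mol/s
Reaction term: ξ·ΔH°_rxn = 15.8 × 48.5 = 766.3 kJ/s
Sensible, feed 29.7→25 °C: -21.15 kJ/s
Outlet flows (mol/s): A 9.2, B 15.8, H₂O 15.8
Sensible, products 25→240 °C: 987.88 kJ/s
Q = ΔH = 1733 kJ/s = 1733 kW
Heat supplied = 103980 kJ/min

Q_in = 104000 kJ/min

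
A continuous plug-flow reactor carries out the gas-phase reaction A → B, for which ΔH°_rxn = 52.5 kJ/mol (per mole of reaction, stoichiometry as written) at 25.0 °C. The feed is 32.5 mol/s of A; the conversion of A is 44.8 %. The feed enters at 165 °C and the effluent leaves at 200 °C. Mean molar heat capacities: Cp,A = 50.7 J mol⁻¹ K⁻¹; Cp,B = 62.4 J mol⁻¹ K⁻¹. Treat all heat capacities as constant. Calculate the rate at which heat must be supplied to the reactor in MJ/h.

Q_in = 3070 MJ/h

Extent of reaction ξ = 0.448 × 32.5 = 14.56 mol/s
Reaction term: ξ·ΔH°_rxn = 14.56 × 52.5 = 764.4 kJ/s
Sensible, feed 165→25 °C: -230.69 kJ/s
Outlet flows (mol/s): A 17.94, B 14.56
Sensible, products 25→200 °C: 318.17 kJ/s
Q = ΔH = 851.88 kJ/s = 851.88 kW
Heat supplied = 3066.8 MJ/h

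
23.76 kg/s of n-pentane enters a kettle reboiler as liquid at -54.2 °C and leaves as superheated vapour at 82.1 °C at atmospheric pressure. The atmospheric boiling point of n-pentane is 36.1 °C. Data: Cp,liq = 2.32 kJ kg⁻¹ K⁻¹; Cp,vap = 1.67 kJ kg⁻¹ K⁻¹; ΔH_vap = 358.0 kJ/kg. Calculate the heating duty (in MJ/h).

Q = 55100 MJ/h

liquid -54.2→36.1 °C: 209.5 kJ/kg
vaporisation at 36.1 °C: 358 kJ/kg
vapour 36.1→82.1 °C: 76.82 kJ/kg
Δh = 209.5 + 358 + 76.82 = 644.32 kJ/kg
Q = ṁ·Δh = 23.76 kg/s × 644.32 kJ/kg = 15309 kJ/s
|Q| = 15309 kW = 55112 MJ/h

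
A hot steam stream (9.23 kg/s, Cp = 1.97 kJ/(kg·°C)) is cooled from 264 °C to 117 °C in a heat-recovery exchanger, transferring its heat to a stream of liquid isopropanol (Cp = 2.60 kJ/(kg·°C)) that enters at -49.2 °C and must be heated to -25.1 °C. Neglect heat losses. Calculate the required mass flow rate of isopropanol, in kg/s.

Heat released by hot stream: Q = 9.23 × 1.97 × (264 − 117) = 2672.9 kJ/s
Energy balance on cold side (adiabatic exchanger): Q = ṁ_c·Cp_c·(T_c,out − T_c,in)
ṁ_c = 2672.9 / [2.60 × (-25.1 − -49.2)] = 42.657 kg/s

ṁ_c = 42.7 kg/s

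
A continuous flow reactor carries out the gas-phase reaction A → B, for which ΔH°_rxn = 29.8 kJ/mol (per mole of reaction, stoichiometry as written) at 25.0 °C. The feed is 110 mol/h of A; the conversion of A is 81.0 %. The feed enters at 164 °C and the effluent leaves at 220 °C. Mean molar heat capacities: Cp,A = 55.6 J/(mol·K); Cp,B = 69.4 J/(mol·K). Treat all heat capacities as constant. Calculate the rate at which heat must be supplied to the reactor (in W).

Q_in = 899 W

Extent of reaction ξ = 0.810 × 110 = 89.1 mol/h
Reaction term: ξ·ΔH°_rxn = 89.1 × 29.8 = 2655.2 kJ/h
Sensible, feed 164→25 °C: -850.12 kJ/h
Outlet flows (mol/h): A 20.9, B 89.1
Sensible, products 25→220 °C: 1432.4 kJ/h
Q = ΔH = 3237.4 kJ/h = 0.89929 kW
Heat supplied = 899.29 W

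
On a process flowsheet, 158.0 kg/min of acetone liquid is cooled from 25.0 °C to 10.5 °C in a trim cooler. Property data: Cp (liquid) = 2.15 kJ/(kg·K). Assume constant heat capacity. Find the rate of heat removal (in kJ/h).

Q = ṁ·Cp·ΔT = 158.0 × 2.15 × (10.5 − 25.0) = -4925.6 kJ/min
Converting: 4925.6 / 60 s = 82.094 kW
Cooling duty = 295540 kJ/h

Q_c = 296000 kJ/h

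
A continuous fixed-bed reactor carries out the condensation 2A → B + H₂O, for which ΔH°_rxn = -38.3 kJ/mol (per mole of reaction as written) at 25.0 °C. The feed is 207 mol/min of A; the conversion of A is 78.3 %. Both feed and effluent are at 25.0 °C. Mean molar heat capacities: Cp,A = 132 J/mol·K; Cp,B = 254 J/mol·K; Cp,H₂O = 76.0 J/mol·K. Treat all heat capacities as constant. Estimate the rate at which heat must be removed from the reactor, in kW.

Q_out = 51.7 kW

Extent of reaction ξ = 0.783 × 207 / 2 = 81.041 mol/min
Reaction term: ξ·ΔH°_rxn = 81.041 × -38.3 = -3103.9 kJ/min
Q = ΔH = -3103.9 kJ/min = -51.731 kW
Heat removed = 51.731 kW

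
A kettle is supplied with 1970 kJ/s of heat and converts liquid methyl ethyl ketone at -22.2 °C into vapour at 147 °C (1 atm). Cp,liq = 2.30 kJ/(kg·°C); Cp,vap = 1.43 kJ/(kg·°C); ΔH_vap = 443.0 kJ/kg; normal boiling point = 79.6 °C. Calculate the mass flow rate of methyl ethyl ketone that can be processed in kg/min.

ṁ = 153 kg/min

Δh = 2.30×(79.6−-22.2) + 443.0 + 1.43×(147−79.6) = 773.52 kJ/kg
Q = 1970 kJ/s = 1970 kJ/s = 118200 kJ/min
ṁ = Q/Δh = 118200 / 773.52 = 152.81 kg/min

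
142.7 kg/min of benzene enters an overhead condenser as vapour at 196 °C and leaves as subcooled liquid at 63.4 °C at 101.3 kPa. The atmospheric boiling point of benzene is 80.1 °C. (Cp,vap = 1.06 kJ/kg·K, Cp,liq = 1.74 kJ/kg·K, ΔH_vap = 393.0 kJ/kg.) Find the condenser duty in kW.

vapour 196→80.1 °C: -122.85 kJ/kg
condensation at 80.1 °C: -393 kJ/kg
liquid 80.1→63.4 °C: -29.058 kJ/kg
Δh = -122.85 + -393 + -29.058 = -544.91 kJ/kg
Q = ṁ·Δh = 142.7 kg/min × -544.91 kJ/kg = -77759 kJ/min
|Q| = 1296 kW

Q_c = 1300 kW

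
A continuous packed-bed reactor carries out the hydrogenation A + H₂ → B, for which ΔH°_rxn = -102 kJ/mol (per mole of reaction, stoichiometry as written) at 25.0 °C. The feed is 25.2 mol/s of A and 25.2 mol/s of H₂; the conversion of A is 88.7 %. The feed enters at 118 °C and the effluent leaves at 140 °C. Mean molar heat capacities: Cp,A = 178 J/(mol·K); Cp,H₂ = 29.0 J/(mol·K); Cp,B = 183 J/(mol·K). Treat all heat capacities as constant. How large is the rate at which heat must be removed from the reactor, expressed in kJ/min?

Q_out = 134000 kJ/min

Extent of reaction ξ = 0.887 × 25.2 = 22.352 mol/s
Reaction term: ξ·ΔH°_rxn = 22.352 × -102 = -2279.9 kJ/s
Sensible, feed 118→25 °C: -485.13 kJ/s
Outlet flows (mol/s): A 2.8476, H₂ 2.8476, B 22.352
Sensible, products 25→140 °C: 538.19 kJ/s
Q = ΔH = -2226.9 kJ/s = -2226.9 kW
Heat removed = 133610 kJ/min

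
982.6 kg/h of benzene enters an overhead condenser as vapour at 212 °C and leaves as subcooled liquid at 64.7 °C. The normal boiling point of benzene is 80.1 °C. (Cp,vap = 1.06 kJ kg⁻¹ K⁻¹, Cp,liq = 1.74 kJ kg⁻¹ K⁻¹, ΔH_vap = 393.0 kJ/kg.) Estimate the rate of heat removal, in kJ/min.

Q_c = 9160 kJ/min

vapour 212→80.1 °C: -139.81 kJ/kg
condensation at 80.1 °C: -393 kJ/kg
liquid 80.1→64.7 °C: -26.796 kJ/kg
Δh = -139.81 + -393 + -26.796 = -559.61 kJ/kg
Q = ṁ·Δh = 982.6 kg/h × -559.61 kJ/kg = -549870 kJ/h
|Q| = 152.74 kW = 9164.5 kJ/min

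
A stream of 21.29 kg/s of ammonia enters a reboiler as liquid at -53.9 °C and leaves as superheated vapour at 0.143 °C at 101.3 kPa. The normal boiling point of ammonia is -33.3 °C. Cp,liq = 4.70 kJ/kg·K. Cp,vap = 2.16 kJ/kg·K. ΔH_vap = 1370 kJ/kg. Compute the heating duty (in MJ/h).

liquid -53.9→-33.3 °C: 96.82 kJ/kg
vaporisation at -33.3 °C: 1370 kJ/kg
vapour -33.3→0.143 °C: 72.237 kJ/kg
Δh = 96.82 + 1370 + 72.237 = 1539.1 kJ/kg
Q = ṁ·Δh = 21.29 kg/s × 1539.1 kJ/kg = 32767 kJ/s
|Q| = 32767 kW = 117960 MJ/h

Q = 118000 MJ/h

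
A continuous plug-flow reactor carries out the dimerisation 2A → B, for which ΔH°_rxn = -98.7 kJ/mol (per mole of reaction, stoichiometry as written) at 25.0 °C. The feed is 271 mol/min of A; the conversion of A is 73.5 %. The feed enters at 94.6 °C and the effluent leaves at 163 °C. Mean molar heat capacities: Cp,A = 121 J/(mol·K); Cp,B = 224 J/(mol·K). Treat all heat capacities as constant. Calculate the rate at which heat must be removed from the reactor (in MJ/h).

Extent of reaction ξ = 0.735 × 271 / 2 = 99.593 mol/min
Reaction term: ξ·ΔH°_rxn = 99.593 × -98.7 = -9829.8 kJ/min
Sensible, feed 94.6→25 °C: -2282.3 kJ/min
Outlet flows (mol/min): A 71.815, B 99.593
Sensible, products 25→163 °C: 4277.8 kJ/min
Q = ΔH = -7834.3 kJ/min = -130.57 kW
Heat removed = 470.06 MJ/h

Q_out = 470 MJ/h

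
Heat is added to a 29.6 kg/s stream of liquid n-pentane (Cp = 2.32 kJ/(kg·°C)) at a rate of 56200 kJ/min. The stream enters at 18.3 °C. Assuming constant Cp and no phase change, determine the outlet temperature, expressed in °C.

T_out = 31.9 °C

Q = 56200 kJ/min = 936.67 kJ/s
ΔT = Q/(ṁ·Cp) = 936.67/(29.6×2.32) = 13.64 K
T_out = 18.3 + 13.64 = 31.94 °C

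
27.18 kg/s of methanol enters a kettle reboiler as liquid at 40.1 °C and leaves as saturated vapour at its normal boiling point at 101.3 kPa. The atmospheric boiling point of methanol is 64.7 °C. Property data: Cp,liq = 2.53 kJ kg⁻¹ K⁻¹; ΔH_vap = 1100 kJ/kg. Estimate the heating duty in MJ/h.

Q = 114000 MJ/h

liquid 40.1→64.7 °C: 62.238 kJ/kg
vaporisation at 64.7 °C: 1100 kJ/kg
Δh = 62.238 + 1100 = 1162.2 kJ/kg
Q = ṁ·Δh = 27.18 kg/s × 1162.2 kJ/kg = 31590 kJ/s
|Q| = 31590 kW = 113720 MJ/h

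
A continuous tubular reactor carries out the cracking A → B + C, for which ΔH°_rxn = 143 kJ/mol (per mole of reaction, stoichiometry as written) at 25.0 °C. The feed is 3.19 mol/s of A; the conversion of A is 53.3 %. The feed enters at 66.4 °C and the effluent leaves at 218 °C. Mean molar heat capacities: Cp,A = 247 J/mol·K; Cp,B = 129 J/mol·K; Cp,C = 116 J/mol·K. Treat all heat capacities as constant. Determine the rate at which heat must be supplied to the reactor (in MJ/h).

Extent of reaction ξ = 0.533 × 3.19 = 1.7003 mol/s
Reaction term: ξ·ΔH°_rxn = 1.7003 × 143 = 243.14 kJ/s
Sensible, feed 66.4→25 °C: -32.62 kJ/s
Outlet flows (mol/s): A 1.4897, B 1.7003, C 1.7003
Sensible, products 25→218 °C: 151.41 kJ/s
Q = ΔH = 361.93 kJ/s = 361.93 kW
Heat supplied = 1303 MJ/h

Q_in = 1300 MJ/h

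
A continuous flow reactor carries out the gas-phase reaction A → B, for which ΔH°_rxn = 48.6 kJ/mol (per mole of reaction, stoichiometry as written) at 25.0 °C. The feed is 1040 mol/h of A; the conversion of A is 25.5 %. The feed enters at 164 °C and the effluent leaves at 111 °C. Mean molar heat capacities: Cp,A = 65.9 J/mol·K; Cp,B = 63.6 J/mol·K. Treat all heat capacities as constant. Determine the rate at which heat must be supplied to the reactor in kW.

Q_in = 2.56 kW

Extent of reaction ξ = 0.255 × 1040 = 265.2 mol/h
Reaction term: ξ·ΔH°_rxn = 265.2 × 48.6 = 12889 kJ/h
Sensible, feed 164→25 °C: -9526.5 kJ/h
Outlet flows (mol/h): A 774.8, B 265.2
Sensible, products 25→111 °C: 5841.6 kJ/h
Q = ΔH = 9203.9 kJ/h = 2.5566 kW
Heat supplied = 2.5566 kW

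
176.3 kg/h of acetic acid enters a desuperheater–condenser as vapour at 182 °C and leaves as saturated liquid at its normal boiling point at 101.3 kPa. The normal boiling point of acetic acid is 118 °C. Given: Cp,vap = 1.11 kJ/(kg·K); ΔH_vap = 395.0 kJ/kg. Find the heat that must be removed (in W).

Q_c = 22800 W

vapour 182→118 °C: -71.04 kJ/kg
condensation at 118 °C: -395 kJ/kg
Δh = -71.04 + -395 = -466.04 kJ/kg
Q = ṁ·Δh = 176.3 kg/h × -466.04 kJ/kg = -82163 kJ/h
|Q| = 22.823 kW = 22823 W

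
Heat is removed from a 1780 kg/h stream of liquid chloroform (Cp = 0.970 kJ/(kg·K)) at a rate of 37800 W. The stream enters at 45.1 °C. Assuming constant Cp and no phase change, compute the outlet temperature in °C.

T_out = -33.7 °C

Q = 37800 W = 136080 kJ/h
ΔT = Q/(ṁ·Cp) = 136080/(1780×0.970) = 78.814 K
T_out = 45.1 − 78.814 = -33.714 °C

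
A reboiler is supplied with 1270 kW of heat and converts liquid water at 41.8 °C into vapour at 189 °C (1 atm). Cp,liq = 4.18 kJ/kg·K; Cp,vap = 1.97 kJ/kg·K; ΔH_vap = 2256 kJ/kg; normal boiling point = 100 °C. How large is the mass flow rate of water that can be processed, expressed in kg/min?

Δh = 4.18×(100−41.8) + 2256 + 1.97×(189−100) = 2674.6 kJ/kg
Q = 1270 kW = 1270 kJ/s = 76200 kJ/min
ṁ = Q/Δh = 76200 / 2674.6 = 28.49 kg/min

ṁ = 28.5 kg/min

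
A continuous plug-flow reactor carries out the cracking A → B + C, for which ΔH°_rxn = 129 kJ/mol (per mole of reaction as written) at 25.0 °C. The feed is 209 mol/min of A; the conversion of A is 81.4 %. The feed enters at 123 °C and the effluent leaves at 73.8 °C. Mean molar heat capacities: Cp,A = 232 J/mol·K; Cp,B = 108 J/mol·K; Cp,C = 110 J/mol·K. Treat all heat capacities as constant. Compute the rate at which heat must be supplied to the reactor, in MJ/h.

Extent of reaction ξ = 0.814 × 209 = 170.13 mol/min
Reaction term: ξ·ΔH°_rxn = 170.13 × 129 = 21946 kJ/min
Sensible, feed 123→25 °C: -4751.8 kJ/min
Outlet flows (mol/min): A 38.874, B 170.13, C 170.13
Sensible, products 25→73.8 °C: 2250 kJ/min
Q = ΔH = 19444 kJ/min = 324.07 kW
Heat supplied = 1166.7 MJ/h

Q_in = 1170 MJ/h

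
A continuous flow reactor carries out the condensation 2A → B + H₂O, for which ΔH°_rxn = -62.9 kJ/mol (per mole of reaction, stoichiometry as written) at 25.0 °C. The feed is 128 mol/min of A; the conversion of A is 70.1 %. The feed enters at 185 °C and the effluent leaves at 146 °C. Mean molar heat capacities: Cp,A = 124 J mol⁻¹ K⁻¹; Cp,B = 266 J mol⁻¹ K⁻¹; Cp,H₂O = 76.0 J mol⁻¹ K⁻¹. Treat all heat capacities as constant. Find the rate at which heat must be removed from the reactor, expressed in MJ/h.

Q_out = 176 MJ/h

Extent of reaction ξ = 0.701 × 128 / 2 = 44.864 mol/min
Reaction term: ξ·ΔH°_rxn = 44.864 × -62.9 = -2821.9 kJ/min
Sensible, feed 185→25 °C: -2539.5 kJ/min
Outlet flows (mol/min): A 38.272, B 44.864, H₂O 44.864
Sensible, products 25→146 °C: 2430.8 kJ/min
Q = ΔH = -2930.7 kJ/min = -48.845 kW
Heat removed = 175.84 MJ/h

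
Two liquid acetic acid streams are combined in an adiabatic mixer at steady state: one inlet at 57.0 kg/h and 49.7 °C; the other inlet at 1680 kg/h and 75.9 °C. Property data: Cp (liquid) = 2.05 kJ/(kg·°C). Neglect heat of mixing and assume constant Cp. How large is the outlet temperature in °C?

No heat crosses the boundary, so H_out = H_in.
T_out = Σ ṁᵢCp,ᵢTᵢ / Σ ṁᵢCp,ᵢ
      = 267210 / 3560.8 = 75.04 °C

T_out = 75.0 °C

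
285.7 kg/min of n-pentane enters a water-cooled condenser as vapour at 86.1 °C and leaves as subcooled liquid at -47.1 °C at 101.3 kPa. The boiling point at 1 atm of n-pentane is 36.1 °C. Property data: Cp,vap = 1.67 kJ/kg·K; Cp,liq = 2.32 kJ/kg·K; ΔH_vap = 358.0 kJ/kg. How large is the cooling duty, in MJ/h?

Q_c = 10900 MJ/h

vapour 86.1→36.1 °C: -83.5 kJ/kg
condensation at 36.1 °C: -358 kJ/kg
liquid 36.1→-47.1 °C: -193.02 kJ/kg
Δh = -83.5 + -358 + -193.02 = -634.52 kJ/kg
Q = ṁ·Δh = 285.7 kg/min × -634.52 kJ/kg = -181280 kJ/min
|Q| = 3021.4 kW = 10877 MJ/h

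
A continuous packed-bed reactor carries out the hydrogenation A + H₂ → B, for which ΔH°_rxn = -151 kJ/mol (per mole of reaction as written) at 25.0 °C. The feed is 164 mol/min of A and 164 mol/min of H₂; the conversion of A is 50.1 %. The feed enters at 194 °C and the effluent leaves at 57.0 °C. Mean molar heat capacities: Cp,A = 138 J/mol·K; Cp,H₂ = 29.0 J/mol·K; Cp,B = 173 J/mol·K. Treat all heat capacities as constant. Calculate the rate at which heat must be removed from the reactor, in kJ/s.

Extent of reaction ξ = 0.501 × 164 = 82.164 mol/min
Reaction term: ξ·ΔH°_rxn = 82.164 × -151 = -12407 kJ/min
Sensible, feed 194→25 °C: -4628.6 kJ/min
Outlet flows (mol/min): A 81.836, H₂ 81.836, B 82.164
Sensible, products 25→57.0 °C: 892.19 kJ/min
Q = ΔH = -16143 kJ/min = -269.05 kW
Heat removed = 269.05 kJ/s

Q_out = 269 kJ/s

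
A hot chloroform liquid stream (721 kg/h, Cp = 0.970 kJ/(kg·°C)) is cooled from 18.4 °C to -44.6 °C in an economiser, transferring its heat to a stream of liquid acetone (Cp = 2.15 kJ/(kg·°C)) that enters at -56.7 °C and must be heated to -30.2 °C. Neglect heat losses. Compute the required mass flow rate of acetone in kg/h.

Heat released by hot stream: Q = 721 × 0.970 × (18.4 − -44.6) = 44060 kJ/h
Energy balance on cold side (adiabatic exchanger): Q = ṁ_c·Cp_c·(T_c,out − T_c,in)
ṁ_c = 44060 / [2.15 × (-30.2 − -56.7)] = 773.33 kg/h

ṁ_c = 773 kg/h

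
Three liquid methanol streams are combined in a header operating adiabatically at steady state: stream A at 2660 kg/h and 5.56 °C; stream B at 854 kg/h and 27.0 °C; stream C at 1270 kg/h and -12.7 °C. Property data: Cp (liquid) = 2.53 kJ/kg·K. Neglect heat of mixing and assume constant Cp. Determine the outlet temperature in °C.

T_out = 4.54 °C

Energy balance with Q = 0: Σ ṁᵢCp,ᵢ(T_out − Tᵢ) = 0
T_out = Σ ṁᵢCp,ᵢTᵢ / Σ ṁᵢCp,ᵢ
      = 54948 / 12104 = 4.5398 °C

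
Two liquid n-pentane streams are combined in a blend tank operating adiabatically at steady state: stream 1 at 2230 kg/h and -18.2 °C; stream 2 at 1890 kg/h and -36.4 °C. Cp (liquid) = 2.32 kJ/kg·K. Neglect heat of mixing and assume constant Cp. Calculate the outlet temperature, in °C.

Adiabatic, steady state ⇒ Σ ṁᵢCp,ᵢ(T_out − Tᵢ) = 0
Σ ṁᵢCp,ᵢTᵢ = 2230×2.32×-18.2 + 1890×2.32×-36.4 = -253770
Σ ṁᵢCp,ᵢ = 2230×2.32 + 1890×2.32 = 9558.4
T_out = -253770 / 9558.4 = -26.549 °C

T_out = -26.5 °C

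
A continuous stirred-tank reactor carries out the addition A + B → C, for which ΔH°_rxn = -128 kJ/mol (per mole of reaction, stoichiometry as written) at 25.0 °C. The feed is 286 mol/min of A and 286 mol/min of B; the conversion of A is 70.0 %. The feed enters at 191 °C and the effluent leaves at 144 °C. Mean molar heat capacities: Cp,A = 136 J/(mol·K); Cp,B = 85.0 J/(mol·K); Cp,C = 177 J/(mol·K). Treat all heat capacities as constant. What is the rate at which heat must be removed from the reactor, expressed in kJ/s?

Q_out = 494 kJ/s

Extent of reaction ξ = 0.700 × 286 = 200.2 mol/min
Reaction term: ξ·ΔH°_rxn = 200.2 × -128 = -25626 kJ/min
Sensible, feed 191→25 °C: -10492 kJ/min
Outlet flows (mol/min): A 85.8, B 85.8, C 200.2
Sensible, products 25→144 °C: 6473.3 kJ/min
Q = ΔH = -29645 kJ/min = -494.08 kW
Heat removed = 494.08 kJ/s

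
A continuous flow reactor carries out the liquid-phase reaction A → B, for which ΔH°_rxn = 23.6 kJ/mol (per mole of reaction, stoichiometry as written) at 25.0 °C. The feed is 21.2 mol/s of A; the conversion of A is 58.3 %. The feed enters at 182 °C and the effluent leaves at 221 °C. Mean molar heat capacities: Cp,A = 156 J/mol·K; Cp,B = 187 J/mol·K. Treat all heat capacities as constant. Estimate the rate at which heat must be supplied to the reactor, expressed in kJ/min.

Q_in = 29700 kJ/min

Extent of reaction ξ = 0.583 × 21.2 = 12.36 mol/s
Reaction term: ξ·ΔH°_rxn = 12.36 × 23.6 = 291.69 kJ/s
Sensible, feed 182→25 °C: -519.23 kJ/s
Outlet flows (mol/s): A 8.8404, B 12.36
Sensible, products 25→221 °C: 723.31 kJ/s
Q = ΔH = 495.76 kJ/s = 495.76 kW
Heat supplied = 29746 kJ/min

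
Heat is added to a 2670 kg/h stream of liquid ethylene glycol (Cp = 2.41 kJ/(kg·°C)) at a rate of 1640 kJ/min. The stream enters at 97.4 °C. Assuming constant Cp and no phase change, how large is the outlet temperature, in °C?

T_out = 113 °C

Q = 1640 kJ/min = 98400 kJ/h
ΔT = Q/(ṁ·Cp) = 98400/(2670×2.41) = 15.292 K
T_out = 97.4 + 15.292 = 112.69 °C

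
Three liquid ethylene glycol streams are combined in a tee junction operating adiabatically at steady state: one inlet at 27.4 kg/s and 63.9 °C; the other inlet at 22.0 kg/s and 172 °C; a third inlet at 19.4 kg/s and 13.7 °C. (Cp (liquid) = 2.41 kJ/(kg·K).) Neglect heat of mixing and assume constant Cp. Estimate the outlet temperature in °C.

T_out = 84.3 °C

Adiabatic, steady state ⇒ Σ ṁᵢCp,ᵢ(T_out − Tᵢ) = 0
Σ ṁᵢCp,ᵢTᵢ = 27.4×2.41×63.9 + 22.0×2.41×172 + 19.4×2.41×13.7 = 13980
Σ ṁᵢCp,ᵢ = 27.4×2.41 + 22.0×2.41 + 19.4×2.41 = 165.81
T_out = 13980 / 165.81 = 84.312 °C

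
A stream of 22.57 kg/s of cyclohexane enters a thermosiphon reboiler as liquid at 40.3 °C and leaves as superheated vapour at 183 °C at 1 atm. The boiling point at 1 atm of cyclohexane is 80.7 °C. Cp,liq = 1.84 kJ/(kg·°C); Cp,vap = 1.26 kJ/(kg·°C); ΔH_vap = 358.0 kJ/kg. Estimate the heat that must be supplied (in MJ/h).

liquid 40.3→80.7 °C: 74.336 kJ/kg
vaporisation at 80.7 °C: 358 kJ/kg
vapour 80.7→183 °C: 128.9 kJ/kg
Δh = 74.336 + 358 + 128.9 = 561.23 kJ/kg
Q = ṁ·Δh = 22.57 kg/s × 561.23 kJ/kg = 12667 kJ/s
|Q| = 12667 kW = 45601 MJ/h

Q = 45600 MJ/h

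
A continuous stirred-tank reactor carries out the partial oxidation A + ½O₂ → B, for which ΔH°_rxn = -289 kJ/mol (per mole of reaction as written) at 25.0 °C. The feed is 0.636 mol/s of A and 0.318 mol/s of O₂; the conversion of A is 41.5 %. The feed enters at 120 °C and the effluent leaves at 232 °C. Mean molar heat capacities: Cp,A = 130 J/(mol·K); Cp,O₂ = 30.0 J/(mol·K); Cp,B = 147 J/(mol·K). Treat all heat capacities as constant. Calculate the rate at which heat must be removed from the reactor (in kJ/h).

Q_out = 237000 kJ/h

Extent of reaction ξ = 0.415 × 0.636 = 0.26394 mol/s
Reaction term: ξ·ΔH°_rxn = 0.26394 × -289 = -76.279 kJ/s
Sensible, feed 120→25 °C: -8.7609 kJ/s
Outlet flows (mol/s): A 0.37206, O₂ 0.18603, B 0.26394
Sensible, products 25→232 °C: 19.199 kJ/s
Q = ΔH = -65.841 kJ/s = -65.841 kW
Heat removed = 237030 kJ/h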